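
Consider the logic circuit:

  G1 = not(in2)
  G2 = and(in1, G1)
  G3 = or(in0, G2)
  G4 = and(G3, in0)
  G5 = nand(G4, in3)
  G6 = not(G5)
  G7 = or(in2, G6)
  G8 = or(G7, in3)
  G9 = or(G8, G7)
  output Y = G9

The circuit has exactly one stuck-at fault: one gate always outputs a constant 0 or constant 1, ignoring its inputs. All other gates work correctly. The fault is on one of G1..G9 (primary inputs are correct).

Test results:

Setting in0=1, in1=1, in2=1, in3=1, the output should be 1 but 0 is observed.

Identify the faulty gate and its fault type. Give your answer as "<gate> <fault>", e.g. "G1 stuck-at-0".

G9 stuck-at-0

Fault-free values for test 1 (in0=1, in1=1, in2=1, in3=1): G1=0, G2=0, G3=1, G4=1, G5=0, G6=1, G7=1, G8=1, G9=1, giving Y=1. Observed 0.
Test 1: faults giving observed 0 are {G9 stuck-at-0}.
Only G9 stuck-at-0 is consistent with every test.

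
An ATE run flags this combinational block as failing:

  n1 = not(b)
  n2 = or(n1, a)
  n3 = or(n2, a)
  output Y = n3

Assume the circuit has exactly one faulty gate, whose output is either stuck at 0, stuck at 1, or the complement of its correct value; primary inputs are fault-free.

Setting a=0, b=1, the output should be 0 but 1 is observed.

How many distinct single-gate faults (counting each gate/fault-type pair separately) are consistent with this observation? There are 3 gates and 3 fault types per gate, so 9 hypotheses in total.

6

Fault-free: n1=0, n2=0, n3=0 → 0. Observed 1.
  n1 stuck-at-0: output 0 ✗
  n1 stuck-at-1: output 1 ✓
  n1 inverted output: output 1 ✓
  n2 stuck-at-0: output 0 ✗
  n2 stuck-at-1: output 1 ✓
  n2 inverted output: output 1 ✓
  n3 stuck-at-0: output 0 ✗
  n3 stuck-at-1: output 1 ✓
  n3 inverted output: output 1 ✓
Consistent faults: {n1 stuck-at-1, n1 inverted output, n2 stuck-at-1, n2 inverted output, n3 stuck-at-1, n3 inverted output} — 6 in all.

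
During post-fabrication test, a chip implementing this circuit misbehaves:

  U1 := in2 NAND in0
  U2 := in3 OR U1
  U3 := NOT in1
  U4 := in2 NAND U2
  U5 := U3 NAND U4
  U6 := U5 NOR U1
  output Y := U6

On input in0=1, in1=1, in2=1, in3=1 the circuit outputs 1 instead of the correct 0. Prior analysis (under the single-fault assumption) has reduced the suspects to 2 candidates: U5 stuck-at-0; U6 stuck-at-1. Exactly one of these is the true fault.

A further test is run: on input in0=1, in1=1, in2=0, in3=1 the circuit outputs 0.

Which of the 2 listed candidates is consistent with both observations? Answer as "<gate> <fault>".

U5 stuck-at-0

Evaluate each candidate on input in0=1, in1=1, in2=0, in3=1:
  U5 stuck-at-0: U1=1, U2=1, U3=0, U4=1, U5=0 [stuck-at-0], U6=0 → 0 — matches
  U6 stuck-at-1: U1=1, U2=1, U3=0, U4=1, U5=1, U6=1 [stuck-at-1] → 1 — eliminated
Only U5 stuck-at-0 reproduces the observed 0.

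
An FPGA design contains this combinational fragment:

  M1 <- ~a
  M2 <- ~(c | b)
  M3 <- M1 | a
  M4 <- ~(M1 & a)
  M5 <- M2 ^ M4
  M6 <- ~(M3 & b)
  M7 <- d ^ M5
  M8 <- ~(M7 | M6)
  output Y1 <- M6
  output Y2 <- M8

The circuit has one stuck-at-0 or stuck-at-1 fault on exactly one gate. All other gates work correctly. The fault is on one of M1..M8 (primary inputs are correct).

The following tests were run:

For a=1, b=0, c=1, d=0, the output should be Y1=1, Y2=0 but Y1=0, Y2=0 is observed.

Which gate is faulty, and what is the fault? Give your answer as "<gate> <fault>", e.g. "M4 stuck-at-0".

M6 stuck-at-0

Fault-free values for test 1 (a=1, b=0, c=1, d=0): M1=0, M2=0, M3=1, M4=1, M5=1, M6=1, M7=1, M8=0, giving Y1=1, Y2=0. Observed Y1=0, Y2=0.
Test 1: faults giving observed Y1=0, Y2=0 are {M6 stuck-at-0}.
Only M6 stuck-at-0 is consistent with every test.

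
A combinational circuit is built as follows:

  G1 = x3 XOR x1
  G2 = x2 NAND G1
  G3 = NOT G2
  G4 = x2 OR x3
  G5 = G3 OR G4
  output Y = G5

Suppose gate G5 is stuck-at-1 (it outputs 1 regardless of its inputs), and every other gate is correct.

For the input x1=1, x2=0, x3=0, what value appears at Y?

Propagate with G5 forced: G1=1, G2=1, G3=0, G4=0, G5=1 [stuck-at-1].
So Y = 1. (Without the fault it would be 0.)

1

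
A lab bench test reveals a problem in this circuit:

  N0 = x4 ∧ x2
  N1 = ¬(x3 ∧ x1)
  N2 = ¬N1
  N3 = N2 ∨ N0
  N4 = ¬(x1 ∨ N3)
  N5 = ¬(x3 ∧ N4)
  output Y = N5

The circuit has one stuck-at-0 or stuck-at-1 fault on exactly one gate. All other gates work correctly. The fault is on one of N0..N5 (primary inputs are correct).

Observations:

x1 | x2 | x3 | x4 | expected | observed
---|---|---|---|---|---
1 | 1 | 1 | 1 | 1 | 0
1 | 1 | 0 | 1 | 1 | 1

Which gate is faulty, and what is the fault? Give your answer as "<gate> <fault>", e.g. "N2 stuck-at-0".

Fault-free values for test 1 (x1=1, x2=1, x3=1, x4=1): N0=1, N1=0, N2=1, N3=1, N4=0, N5=1, giving Y=1. Observed 0.
Test 1: faults giving observed 0 are {N4 stuck-at-1, N5 stuck-at-0}.
Test 2 (x1=1, x2=1, x3=0, x4=1): fault-free N0=1, N1=1, N2=0, N3=1, N4=0, N5=1 → 1; observed 1. Eliminates N5 stuck-at-0.
Only N4 stuck-at-1 is consistent with every test.

N4 stuck-at-1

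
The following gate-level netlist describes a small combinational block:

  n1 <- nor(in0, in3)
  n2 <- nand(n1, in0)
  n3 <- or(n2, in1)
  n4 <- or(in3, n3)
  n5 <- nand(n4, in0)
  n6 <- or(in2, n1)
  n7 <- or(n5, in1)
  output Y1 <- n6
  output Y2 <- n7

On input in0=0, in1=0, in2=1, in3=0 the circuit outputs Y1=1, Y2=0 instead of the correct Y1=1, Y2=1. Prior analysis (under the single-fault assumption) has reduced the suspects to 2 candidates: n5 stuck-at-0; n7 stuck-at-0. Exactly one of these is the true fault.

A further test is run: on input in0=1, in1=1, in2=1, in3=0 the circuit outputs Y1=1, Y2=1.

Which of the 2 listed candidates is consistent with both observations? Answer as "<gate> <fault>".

Evaluate each candidate on input in0=1, in1=1, in2=1, in3=0:
  n5 stuck-at-0: n1=0, n2=1, n3=1, n4=1, n5=0 [stuck-at-0], n6=1, n7=1 → Y1=1, Y2=1 — matches
  n7 stuck-at-0: n1=0, n2=1, n3=1, n4=1, n5=0, n6=1, n7=0 [stuck-at-0] → Y1=1, Y2=0 — eliminated
Only n5 stuck-at-0 reproduces the observed Y1=1, Y2=1.

n5 stuck-at-0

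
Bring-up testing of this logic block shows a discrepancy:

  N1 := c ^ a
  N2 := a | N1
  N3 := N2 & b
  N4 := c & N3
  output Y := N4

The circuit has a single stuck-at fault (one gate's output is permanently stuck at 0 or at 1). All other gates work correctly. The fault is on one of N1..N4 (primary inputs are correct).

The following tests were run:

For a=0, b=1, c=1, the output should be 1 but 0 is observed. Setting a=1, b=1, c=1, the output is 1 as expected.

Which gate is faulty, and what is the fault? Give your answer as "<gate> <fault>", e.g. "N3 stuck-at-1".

Fault-free values for test 1 (a=0, b=1, c=1): N1=1, N2=1, N3=1, N4=1, giving Y=1. Observed 0.
Test 1: faults giving observed 0 are {N1 stuck-at-0, N2 stuck-at-0, N3 stuck-at-0, N4 stuck-at-0}.
Test 2 (a=1, b=1, c=1): fault-free N1=0, N2=1, N3=1, N4=1 → 1; observed 1. Eliminates N2 stuck-at-0, N3 stuck-at-0, N4 stuck-at-0.
Only N1 stuck-at-0 is consistent with every test.

N1 stuck-at-0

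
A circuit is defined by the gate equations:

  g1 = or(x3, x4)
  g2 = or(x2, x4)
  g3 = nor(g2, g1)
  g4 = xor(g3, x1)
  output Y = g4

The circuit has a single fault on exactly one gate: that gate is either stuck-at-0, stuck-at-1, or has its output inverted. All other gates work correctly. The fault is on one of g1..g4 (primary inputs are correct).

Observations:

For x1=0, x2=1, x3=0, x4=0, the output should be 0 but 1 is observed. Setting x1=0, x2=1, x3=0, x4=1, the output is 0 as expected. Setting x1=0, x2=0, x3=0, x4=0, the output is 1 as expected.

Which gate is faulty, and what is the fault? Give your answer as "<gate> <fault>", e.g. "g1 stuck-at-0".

Fault-free values for test 1 (x1=0, x2=1, x3=0, x4=0): g1=0, g2=1, g3=0, g4=0, giving Y=0. Observed 1.
Test 1: faults giving observed 1 are {g2 stuck-at-0, g2 inverted output, g3 stuck-at-1, g3 inverted output, g4 stuck-at-1, g4 inverted output}.
Test 2 (x1=0, x2=1, x3=0, x4=1): fault-free g1=1, g2=1, g3=0, g4=0 → 0; observed 0. Eliminates g3 stuck-at-1, g3 inverted output, g4 stuck-at-1, g4 inverted output.
Test 3 (x1=0, x2=0, x3=0, x4=0): fault-free g1=0, g2=0, g3=1, g4=1 → 1; observed 1. Eliminates g2 inverted output.
Only g2 stuck-at-0 is consistent with every test.

g2 stuck-at-0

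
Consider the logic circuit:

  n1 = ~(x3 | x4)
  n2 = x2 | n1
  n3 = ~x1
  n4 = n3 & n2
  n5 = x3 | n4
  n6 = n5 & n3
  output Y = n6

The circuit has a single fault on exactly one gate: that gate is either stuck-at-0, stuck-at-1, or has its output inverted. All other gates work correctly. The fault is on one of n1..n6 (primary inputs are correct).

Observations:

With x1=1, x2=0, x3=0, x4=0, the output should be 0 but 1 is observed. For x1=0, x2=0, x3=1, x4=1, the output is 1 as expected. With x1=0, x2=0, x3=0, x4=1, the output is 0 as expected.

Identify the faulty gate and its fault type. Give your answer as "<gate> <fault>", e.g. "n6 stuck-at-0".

Fault-free values for test 1 (x1=1, x2=0, x3=0, x4=0): n1=1, n2=1, n3=0, n4=0, n5=0, n6=0, giving Y=0. Observed 1.
Test 1: faults giving observed 1 are {n3 stuck-at-1, n3 inverted output, n6 stuck-at-1, n6 inverted output}.
Test 2 (x1=0, x2=0, x3=1, x4=1): fault-free n1=0, n2=0, n3=1, n4=0, n5=1, n6=1 → 1; observed 1. Eliminates n3 inverted output, n6 inverted output.
Test 3 (x1=0, x2=0, x3=0, x4=1): fault-free n1=0, n2=0, n3=1, n4=0, n5=0, n6=0 → 0; observed 0. Eliminates n6 stuck-at-1.
Only n3 stuck-at-1 is consistent with every test.

n3 stuck-at-1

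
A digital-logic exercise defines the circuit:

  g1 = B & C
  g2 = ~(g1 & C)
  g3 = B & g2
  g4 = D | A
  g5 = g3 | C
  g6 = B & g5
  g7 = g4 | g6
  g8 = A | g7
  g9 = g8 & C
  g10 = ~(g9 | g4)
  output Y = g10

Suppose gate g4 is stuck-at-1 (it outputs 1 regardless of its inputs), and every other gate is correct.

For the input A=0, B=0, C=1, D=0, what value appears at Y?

Propagate with g4 forced: g1=0, g2=1, g3=0, g4=1 [stuck-at-1], g5=1, g6=0, g7=1, g8=1, g9=1, g10=0.
So Y = 0. (Without the fault it would be 1.)

0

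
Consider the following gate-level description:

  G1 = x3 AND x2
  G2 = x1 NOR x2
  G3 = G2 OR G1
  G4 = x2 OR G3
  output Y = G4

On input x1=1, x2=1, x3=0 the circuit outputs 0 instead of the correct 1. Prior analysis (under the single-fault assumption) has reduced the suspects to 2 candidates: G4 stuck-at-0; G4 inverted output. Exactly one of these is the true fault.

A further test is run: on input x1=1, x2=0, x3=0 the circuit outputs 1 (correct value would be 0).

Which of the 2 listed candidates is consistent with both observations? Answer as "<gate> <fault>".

Evaluate each candidate on input x1=1, x2=0, x3=0:
  G4 stuck-at-0: G1=0, G2=0, G3=0, G4=0 [stuck-at-0] → 0 — eliminated
  G4 inverted output: G1=0, G2=0, G3=0, G4=1 [inverted output] → 1 — matches
Only G4 inverted output reproduces the observed 1.

G4 inverted output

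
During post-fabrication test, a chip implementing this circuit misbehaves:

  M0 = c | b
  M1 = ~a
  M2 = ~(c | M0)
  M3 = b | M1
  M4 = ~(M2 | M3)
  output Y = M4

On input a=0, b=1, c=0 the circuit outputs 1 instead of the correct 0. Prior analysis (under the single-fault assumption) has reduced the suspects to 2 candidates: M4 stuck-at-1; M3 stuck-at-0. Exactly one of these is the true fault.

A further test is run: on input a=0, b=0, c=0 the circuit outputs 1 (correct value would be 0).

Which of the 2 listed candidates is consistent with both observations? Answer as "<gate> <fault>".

Evaluate each candidate on input a=0, b=0, c=0:
  M4 stuck-at-1: M0=0, M1=1, M2=1, M3=1, M4=1 [stuck-at-1] → 1 — matches
  M3 stuck-at-0: M0=0, M1=1, M2=1, M3=0 [stuck-at-0], M4=0 → 0 — eliminated
Only M4 stuck-at-1 reproduces the observed 1.

M4 stuck-at-1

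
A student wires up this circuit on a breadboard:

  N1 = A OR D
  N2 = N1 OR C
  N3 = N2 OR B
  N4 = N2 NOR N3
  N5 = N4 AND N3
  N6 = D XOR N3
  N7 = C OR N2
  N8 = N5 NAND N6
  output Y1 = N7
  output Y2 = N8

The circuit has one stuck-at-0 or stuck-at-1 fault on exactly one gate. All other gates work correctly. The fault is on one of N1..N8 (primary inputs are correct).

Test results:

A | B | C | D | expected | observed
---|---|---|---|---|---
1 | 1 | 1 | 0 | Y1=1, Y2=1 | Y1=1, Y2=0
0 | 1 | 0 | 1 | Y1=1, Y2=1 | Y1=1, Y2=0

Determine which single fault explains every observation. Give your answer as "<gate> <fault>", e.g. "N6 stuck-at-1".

N8 stuck-at-0

Fault-free values for test 1 (A=1, B=1, C=1, D=0): N1=1, N2=1, N3=1, N4=0, N5=0, N6=1, N7=1, N8=1, giving Y1=1, Y2=1. Observed Y1=1, Y2=0.
Test 1: faults giving observed Y1=1, Y2=0 are {N4 stuck-at-1, N5 stuck-at-1, N8 stuck-at-0}.
Test 2 (A=0, B=1, C=0, D=1): fault-free N1=1, N2=1, N3=1, N4=0, N5=0, N6=0, N7=1, N8=1 → Y1=1, Y2=1; observed Y1=1, Y2=0. Eliminates N4 stuck-at-1, N5 stuck-at-1.
Only N8 stuck-at-0 is consistent with every test.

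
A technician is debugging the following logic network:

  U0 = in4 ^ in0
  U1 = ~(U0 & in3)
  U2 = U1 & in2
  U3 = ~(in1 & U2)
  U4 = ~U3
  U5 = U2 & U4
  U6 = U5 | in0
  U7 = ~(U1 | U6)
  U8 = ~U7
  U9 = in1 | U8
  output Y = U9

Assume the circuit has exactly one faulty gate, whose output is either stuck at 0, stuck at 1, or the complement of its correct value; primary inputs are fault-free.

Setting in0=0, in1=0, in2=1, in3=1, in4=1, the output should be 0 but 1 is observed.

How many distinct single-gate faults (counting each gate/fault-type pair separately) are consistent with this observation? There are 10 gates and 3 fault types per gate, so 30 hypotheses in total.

14

Fault-free: U0=1, U1=0, U2=0, U3=1, U4=0, U5=0, U6=0, U7=1, U8=0, U9=0 → 0. Observed 1.
  U0: stuck-at-0, inverted output ✓; others ✗
  U1: stuck-at-1, inverted output ✓; others ✗
  U2: none of the 3 fault types match ✗
  U3: none of the 3 fault types match ✗
  U4: none of the 3 fault types match ✗
  U5: stuck-at-1, inverted output ✓; others ✗
  U6: stuck-at-1, inverted output ✓; others ✗
  U7: stuck-at-0, inverted output ✓; others ✗
  U8: stuck-at-1, inverted output ✓; others ✗
  U9: stuck-at-1, inverted output ✓; others ✗
Consistent faults: {U0 stuck-at-0, U0 inverted output, U1 stuck-at-1, U1 inverted output, U5 stuck-at-1, U5 inverted output, U6 stuck-at-1, U6 inverted output, U7 stuck-at-0, U7 inverted output, U8 stuck-at-1, U8 inverted output, U9 stuck-at-1, U9 inverted output} — 14 in all.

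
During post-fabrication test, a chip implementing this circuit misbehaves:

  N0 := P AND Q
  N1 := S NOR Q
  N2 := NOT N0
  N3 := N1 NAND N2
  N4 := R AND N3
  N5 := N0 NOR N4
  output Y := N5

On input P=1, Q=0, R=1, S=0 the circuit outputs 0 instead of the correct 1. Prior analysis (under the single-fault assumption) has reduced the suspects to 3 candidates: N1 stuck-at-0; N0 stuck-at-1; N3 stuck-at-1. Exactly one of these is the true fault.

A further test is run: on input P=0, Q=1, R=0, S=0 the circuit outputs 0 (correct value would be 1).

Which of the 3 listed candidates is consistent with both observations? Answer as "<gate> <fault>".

N0 stuck-at-1

Evaluate each candidate on input P=0, Q=1, R=0, S=0:
  N1 stuck-at-0: N0=0, N1=0 [stuck-at-0], N2=1, N3=1, N4=0, N5=1 → 1 — eliminated
  N0 stuck-at-1: N0=1 [stuck-at-1], N1=0, N2=0, N3=1, N4=0, N5=0 → 0 — matches
  N3 stuck-at-1: N0=0, N1=0, N2=1, N3=1 [stuck-at-1], N4=0, N5=1 → 1 — eliminated
Only N0 stuck-at-1 reproduces the observed 0.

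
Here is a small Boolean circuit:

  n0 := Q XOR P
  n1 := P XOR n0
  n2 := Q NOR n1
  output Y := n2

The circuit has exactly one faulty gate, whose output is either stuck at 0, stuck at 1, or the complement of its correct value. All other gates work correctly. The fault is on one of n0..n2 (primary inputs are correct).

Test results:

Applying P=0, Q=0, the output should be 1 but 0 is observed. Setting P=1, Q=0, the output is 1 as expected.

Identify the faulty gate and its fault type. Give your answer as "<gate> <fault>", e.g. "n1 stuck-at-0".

n0 stuck-at-1

Fault-free values for test 1 (P=0, Q=0): n0=0, n1=0, n2=1, giving Y=1. Observed 0.
Test 1: faults giving observed 0 are {n0 stuck-at-1, n0 inverted output, n1 stuck-at-1, n1 inverted output, n2 stuck-at-0, n2 inverted output}.
Test 2 (P=1, Q=0): fault-free n0=1, n1=0, n2=1 → 1; observed 1. Eliminates n0 inverted output, n1 stuck-at-1, n1 inverted output, n2 stuck-at-0, n2 inverted output.
Only n0 stuck-at-1 is consistent with every test.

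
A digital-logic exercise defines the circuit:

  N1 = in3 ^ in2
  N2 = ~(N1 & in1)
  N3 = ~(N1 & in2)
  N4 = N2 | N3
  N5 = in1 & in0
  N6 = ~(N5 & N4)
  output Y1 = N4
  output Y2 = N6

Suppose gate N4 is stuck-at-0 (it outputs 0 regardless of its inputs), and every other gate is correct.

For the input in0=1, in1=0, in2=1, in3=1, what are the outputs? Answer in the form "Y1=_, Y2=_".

Y1=0, Y2=1

Propagate with N4 forced: N1=0, N2=1, N3=1, N4=0 [stuck-at-0], N5=0, N6=1.
So the outputs are Y1=0, Y2=1. (Without the fault they would be Y1=1, Y2=1.)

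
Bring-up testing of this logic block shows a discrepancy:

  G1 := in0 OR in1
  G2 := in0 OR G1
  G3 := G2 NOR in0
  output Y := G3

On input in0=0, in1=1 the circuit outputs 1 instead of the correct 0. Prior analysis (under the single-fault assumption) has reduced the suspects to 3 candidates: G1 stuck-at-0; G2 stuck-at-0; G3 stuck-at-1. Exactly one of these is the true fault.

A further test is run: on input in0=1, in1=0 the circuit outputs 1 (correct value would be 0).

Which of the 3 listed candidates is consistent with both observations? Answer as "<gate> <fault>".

Evaluate each candidate on input in0=1, in1=0:
  G1 stuck-at-0: G1=0 [stuck-at-0], G2=1, G3=0 → 0 — eliminated
  G2 stuck-at-0: G1=1, G2=0 [stuck-at-0], G3=0 → 0 — eliminated
  G3 stuck-at-1: G1=1, G2=1, G3=1 [stuck-at-1] → 1 — matches
Only G3 stuck-at-1 reproduces the observed 1.

G3 stuck-at-1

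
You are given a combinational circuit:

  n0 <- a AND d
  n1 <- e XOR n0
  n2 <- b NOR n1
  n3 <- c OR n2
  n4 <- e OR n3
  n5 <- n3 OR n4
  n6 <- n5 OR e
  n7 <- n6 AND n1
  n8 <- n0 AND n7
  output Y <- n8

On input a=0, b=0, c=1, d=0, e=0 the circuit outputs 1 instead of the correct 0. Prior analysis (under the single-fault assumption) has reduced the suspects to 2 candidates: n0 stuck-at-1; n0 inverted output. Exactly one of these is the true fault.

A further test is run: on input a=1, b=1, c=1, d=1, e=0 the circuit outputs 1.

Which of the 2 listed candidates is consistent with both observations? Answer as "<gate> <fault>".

n0 stuck-at-1

Evaluate each candidate on input a=1, b=1, c=1, d=1, e=0:
  n0 stuck-at-1: n0=1 [stuck-at-1], n1=1, n2=0, n3=1, n4=1, n5=1, n6=1, n7=1, n8=1 → 1 — matches
  n0 inverted output: n0=0 [inverted output], n1=0, n2=0, n3=1, n4=1, n5=1, n6=1, n7=0, n8=0 → 0 — eliminated
Only n0 stuck-at-1 reproduces the observed 1.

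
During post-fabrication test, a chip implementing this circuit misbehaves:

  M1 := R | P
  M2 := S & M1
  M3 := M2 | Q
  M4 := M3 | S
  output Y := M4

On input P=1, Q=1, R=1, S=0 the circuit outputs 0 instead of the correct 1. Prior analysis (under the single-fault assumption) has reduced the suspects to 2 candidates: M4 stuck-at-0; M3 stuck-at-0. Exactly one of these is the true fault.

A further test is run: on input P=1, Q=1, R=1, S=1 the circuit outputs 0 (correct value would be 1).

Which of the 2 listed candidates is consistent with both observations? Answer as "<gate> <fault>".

M4 stuck-at-0

Evaluate each candidate on input P=1, Q=1, R=1, S=1:
  M4 stuck-at-0: M1=1, M2=1, M3=1, M4=0 [stuck-at-0] → 0 — matches
  M3 stuck-at-0: M1=1, M2=1, M3=0 [stuck-at-0], M4=1 → 1 — eliminated
Only M4 stuck-at-0 reproduces the observed 0.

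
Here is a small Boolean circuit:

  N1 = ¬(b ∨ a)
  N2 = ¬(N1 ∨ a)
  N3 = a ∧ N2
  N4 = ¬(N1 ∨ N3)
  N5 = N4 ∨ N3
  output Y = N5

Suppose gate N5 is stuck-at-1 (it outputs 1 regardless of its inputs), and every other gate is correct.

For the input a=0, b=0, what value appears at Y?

1

Propagate with N5 forced: N1=1, N2=0, N3=0, N4=0, N5=1 [stuck-at-1].
So Y = 1. (Without the fault it would be 0.)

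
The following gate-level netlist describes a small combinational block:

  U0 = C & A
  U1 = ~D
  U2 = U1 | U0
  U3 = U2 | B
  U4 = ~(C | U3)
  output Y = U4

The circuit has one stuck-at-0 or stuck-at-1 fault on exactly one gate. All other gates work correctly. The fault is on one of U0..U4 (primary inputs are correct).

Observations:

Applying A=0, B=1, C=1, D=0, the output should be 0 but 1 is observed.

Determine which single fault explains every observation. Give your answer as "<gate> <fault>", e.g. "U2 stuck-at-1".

U4 stuck-at-1

Fault-free values for test 1 (A=0, B=1, C=1, D=0): U0=0, U1=1, U2=1, U3=1, U4=0, giving Y=0. Observed 1.
Test 1: faults giving observed 1 are {U4 stuck-at-1}.
Only U4 stuck-at-1 is consistent with every test.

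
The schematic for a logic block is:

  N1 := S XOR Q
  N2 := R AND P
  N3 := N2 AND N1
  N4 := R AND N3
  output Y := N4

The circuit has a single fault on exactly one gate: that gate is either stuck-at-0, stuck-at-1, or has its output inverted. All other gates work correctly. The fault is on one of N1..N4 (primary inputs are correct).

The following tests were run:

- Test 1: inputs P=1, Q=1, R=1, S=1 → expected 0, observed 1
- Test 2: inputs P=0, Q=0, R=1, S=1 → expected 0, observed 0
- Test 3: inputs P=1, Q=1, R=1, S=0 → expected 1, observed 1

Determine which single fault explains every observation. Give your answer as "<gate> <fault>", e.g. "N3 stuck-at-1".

N1 stuck-at-1

Fault-free values for test 1 (P=1, Q=1, R=1, S=1): N1=0, N2=1, N3=0, N4=0, giving Y=0. Observed 1.
Test 1: faults giving observed 1 are {N1 stuck-at-1, N1 inverted output, N3 stuck-at-1, N3 inverted output, N4 stuck-at-1, N4 inverted output}.
Test 2 (P=0, Q=0, R=1, S=1): fault-free N1=1, N2=0, N3=0, N4=0 → 0; observed 0. Eliminates N3 stuck-at-1, N3 inverted output, N4 stuck-at-1, N4 inverted output.
Test 3 (P=1, Q=1, R=1, S=0): fault-free N1=1, N2=1, N3=1, N4=1 → 1; observed 1. Eliminates N1 inverted output.
Only N1 stuck-at-1 is consistent with every test.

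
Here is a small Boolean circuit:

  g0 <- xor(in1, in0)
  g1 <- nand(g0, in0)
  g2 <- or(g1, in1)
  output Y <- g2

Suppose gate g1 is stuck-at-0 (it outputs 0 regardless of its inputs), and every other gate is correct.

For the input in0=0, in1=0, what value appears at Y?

0

Propagate with g1 forced: g0=0, g1=0 [stuck-at-0], g2=0.
So Y = 0. (Without the fault it would be 1.)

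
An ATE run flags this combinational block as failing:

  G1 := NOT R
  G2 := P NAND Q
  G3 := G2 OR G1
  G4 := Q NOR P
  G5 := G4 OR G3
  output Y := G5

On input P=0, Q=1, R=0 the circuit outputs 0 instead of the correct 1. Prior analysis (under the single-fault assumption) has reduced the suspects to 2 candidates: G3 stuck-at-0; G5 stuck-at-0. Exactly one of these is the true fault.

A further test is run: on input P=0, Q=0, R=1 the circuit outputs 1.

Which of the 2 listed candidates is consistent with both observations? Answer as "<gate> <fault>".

G3 stuck-at-0

Evaluate each candidate on input P=0, Q=0, R=1:
  G3 stuck-at-0: G1=0, G2=1, G3=0 [stuck-at-0], G4=1, G5=1 → 1 — matches
  G5 stuck-at-0: G1=0, G2=1, G3=1, G4=1, G5=0 [stuck-at-0] → 0 — eliminated
Only G3 stuck-at-0 reproduces the observed 1.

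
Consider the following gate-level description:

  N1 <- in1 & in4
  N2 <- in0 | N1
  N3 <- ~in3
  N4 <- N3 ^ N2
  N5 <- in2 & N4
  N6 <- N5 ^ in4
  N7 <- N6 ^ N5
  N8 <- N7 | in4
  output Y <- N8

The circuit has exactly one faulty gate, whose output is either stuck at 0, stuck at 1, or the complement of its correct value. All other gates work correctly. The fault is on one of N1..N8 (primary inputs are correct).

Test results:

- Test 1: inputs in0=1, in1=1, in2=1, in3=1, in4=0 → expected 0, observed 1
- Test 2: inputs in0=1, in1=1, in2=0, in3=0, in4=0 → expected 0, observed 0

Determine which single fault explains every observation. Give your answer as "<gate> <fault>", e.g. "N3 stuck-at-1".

Fault-free values for test 1 (in0=1, in1=1, in2=1, in3=1, in4=0): N1=0, N2=1, N3=0, N4=1, N5=1, N6=1, N7=0, N8=0, giving Y=0. Observed 1.
Test 1: faults giving observed 1 are {N6 stuck-at-0, N6 inverted output, N7 stuck-at-1, N7 inverted output, N8 stuck-at-1, N8 inverted output}.
Test 2 (in0=1, in1=1, in2=0, in3=0, in4=0): fault-free N1=0, N2=1, N3=1, N4=0, N5=0, N6=0, N7=0, N8=0 → 0; observed 0. Eliminates N6 inverted output, N7 stuck-at-1, N7 inverted output, N8 stuck-at-1, N8 inverted output.
Only N6 stuck-at-0 is consistent with every test.

N6 stuck-at-0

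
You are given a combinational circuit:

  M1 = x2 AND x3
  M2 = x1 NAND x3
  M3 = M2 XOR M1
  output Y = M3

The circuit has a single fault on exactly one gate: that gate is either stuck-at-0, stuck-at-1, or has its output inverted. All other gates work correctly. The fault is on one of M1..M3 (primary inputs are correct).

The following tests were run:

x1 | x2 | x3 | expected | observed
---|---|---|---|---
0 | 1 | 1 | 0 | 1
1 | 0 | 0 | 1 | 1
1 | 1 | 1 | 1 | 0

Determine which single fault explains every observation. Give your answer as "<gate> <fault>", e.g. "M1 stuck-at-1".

M1 stuck-at-0

Fault-free values for test 1 (x1=0, x2=1, x3=1): M1=1, M2=1, M3=0, giving Y=0. Observed 1.
Test 1: faults giving observed 1 are {M1 stuck-at-0, M1 inverted output, M2 stuck-at-0, M2 inverted output, M3 stuck-at-1, M3 inverted output}.
Test 2 (x1=1, x2=0, x3=0): fault-free M1=0, M2=1, M3=1 → 1; observed 1. Eliminates M1 inverted output, M2 stuck-at-0, M2 inverted output, M3 inverted output.
Test 3 (x1=1, x2=1, x3=1): fault-free M1=1, M2=0, M3=1 → 1; observed 0. Eliminates M3 stuck-at-1.
Only M1 stuck-at-0 is consistent with every test.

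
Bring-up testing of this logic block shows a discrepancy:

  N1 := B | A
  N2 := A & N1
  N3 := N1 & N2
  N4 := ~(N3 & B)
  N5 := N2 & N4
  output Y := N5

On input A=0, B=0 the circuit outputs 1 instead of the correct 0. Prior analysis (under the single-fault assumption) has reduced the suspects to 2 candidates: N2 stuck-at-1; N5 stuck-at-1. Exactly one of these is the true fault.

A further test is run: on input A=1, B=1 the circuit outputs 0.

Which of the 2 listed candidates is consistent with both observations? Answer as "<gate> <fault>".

Evaluate each candidate on input A=1, B=1:
  N2 stuck-at-1: N1=1, N2=1 [stuck-at-1], N3=1, N4=0, N5=0 → 0 — matches
  N5 stuck-at-1: N1=1, N2=1, N3=1, N4=0, N5=1 [stuck-at-1] → 1 — eliminated
Only N2 stuck-at-1 reproduces the observed 0.

N2 stuck-at-1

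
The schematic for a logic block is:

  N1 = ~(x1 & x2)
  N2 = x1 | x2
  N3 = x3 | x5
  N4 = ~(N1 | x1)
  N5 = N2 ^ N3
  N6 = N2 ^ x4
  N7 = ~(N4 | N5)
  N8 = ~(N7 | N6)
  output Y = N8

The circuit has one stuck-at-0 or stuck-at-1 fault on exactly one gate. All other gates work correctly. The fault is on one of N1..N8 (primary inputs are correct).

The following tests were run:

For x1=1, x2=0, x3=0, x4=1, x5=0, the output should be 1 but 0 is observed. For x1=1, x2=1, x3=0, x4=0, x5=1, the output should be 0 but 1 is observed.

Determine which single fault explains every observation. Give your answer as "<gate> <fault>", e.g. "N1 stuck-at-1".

N2 stuck-at-0

Fault-free values for test 1 (x1=1, x2=0, x3=0, x4=1, x5=0): N1=1, N2=1, N3=0, N4=0, N5=1, N6=0, N7=0, N8=1, giving Y=1. Observed 0.
Test 1: faults giving observed 0 are {N2 stuck-at-0, N3 stuck-at-1, N5 stuck-at-0, N6 stuck-at-1, N7 stuck-at-1, N8 stuck-at-0}.
Test 2 (x1=1, x2=1, x3=0, x4=0, x5=1): fault-free N1=0, N2=1, N3=1, N4=0, N5=0, N6=1, N7=1, N8=0 → 0; observed 1. Eliminates N3 stuck-at-1, N5 stuck-at-0, N6 stuck-at-1, N7 stuck-at-1, N8 stuck-at-0.
Only N2 stuck-at-0 is consistent with every test.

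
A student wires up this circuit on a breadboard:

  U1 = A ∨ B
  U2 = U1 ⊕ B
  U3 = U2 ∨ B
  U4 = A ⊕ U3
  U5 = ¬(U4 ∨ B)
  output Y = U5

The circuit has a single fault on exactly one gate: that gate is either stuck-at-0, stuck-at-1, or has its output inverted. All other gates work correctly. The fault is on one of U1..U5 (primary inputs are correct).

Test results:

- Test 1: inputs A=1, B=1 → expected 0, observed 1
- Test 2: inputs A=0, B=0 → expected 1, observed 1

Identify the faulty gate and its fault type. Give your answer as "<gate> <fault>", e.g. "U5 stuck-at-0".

U5 stuck-at-1

Fault-free values for test 1 (A=1, B=1): U1=1, U2=0, U3=1, U4=0, U5=0, giving Y=0. Observed 1.
Test 1: faults giving observed 1 are {U5 stuck-at-1, U5 inverted output}.
Test 2 (A=0, B=0): fault-free U1=0, U2=0, U3=0, U4=0, U5=1 → 1; observed 1. Eliminates U5 inverted output.
Only U5 stuck-at-1 is consistent with every test.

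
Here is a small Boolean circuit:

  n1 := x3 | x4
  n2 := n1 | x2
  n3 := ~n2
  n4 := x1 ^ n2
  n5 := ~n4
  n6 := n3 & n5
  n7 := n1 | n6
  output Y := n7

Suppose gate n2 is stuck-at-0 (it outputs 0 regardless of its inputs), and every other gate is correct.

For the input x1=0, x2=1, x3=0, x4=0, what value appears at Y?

Propagate with n2 forced: n1=0, n2=0 [stuck-at-0], n3=1, n4=0, n5=1, n6=1, n7=1.
So Y = 1. (Without the fault it would be 0.)

1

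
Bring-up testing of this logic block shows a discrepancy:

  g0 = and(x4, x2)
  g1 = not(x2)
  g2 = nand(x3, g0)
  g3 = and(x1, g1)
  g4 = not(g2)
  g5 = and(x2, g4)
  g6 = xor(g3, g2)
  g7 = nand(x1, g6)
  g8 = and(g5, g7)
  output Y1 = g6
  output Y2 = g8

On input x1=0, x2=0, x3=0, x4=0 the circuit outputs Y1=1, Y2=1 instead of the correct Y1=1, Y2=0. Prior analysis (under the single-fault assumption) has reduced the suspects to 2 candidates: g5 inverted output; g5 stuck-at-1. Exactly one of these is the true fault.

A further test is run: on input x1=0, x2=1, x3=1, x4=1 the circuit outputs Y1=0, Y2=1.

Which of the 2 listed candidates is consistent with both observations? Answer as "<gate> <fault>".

Evaluate each candidate on input x1=0, x2=1, x3=1, x4=1:
  g5 inverted output: g0=1, g1=0, g2=0, g3=0, g4=1, g5=0 [inverted output], g6=0, g7=1, g8=0 → Y1=0, Y2=0 — eliminated
  g5 stuck-at-1: g0=1, g1=0, g2=0, g3=0, g4=1, g5=1 [stuck-at-1], g6=0, g7=1, g8=1 → Y1=0, Y2=1 — matches
Only g5 stuck-at-1 reproduces the observed Y1=0, Y2=1.

g5 stuck-at-1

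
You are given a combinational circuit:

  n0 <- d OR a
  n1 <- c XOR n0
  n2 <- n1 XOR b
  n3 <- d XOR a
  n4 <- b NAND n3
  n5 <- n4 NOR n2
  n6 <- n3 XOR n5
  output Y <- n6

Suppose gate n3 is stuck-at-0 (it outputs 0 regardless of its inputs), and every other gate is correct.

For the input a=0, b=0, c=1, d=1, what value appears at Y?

0

Propagate with n3 forced: n0=1, n1=0, n2=0, n3=0 [stuck-at-0], n4=1, n5=0, n6=0.
So Y = 0. (Without the fault it would be 1.)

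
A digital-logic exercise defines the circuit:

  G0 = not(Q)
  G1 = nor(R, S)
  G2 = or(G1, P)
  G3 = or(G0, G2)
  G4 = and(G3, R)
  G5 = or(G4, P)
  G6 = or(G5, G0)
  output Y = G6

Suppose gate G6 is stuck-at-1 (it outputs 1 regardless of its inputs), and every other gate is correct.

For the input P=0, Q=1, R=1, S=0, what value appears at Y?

Propagate with G6 forced: G0=0, G1=0, G2=0, G3=0, G4=0, G5=0, G6=1 [stuck-at-1].
So Y = 1. (Without the fault it would be 0.)

1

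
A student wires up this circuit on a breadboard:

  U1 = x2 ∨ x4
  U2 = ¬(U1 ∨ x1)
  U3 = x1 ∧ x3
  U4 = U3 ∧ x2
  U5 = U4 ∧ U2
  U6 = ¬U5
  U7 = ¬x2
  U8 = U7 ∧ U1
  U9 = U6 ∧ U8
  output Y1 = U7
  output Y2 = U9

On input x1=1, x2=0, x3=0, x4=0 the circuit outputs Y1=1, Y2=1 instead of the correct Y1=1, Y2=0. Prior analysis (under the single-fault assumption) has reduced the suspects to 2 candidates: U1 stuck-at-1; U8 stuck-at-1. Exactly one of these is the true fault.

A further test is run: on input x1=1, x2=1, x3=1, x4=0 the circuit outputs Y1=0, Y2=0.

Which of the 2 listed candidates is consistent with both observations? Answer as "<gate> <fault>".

U1 stuck-at-1

Evaluate each candidate on input x1=1, x2=1, x3=1, x4=0:
  U1 stuck-at-1: U1=1 [stuck-at-1], U2=0, U3=1, U4=1, U5=0, U6=1, U7=0, U8=0, U9=0 → Y1=0, Y2=0 — matches
  U8 stuck-at-1: U1=1, U2=0, U3=1, U4=1, U5=0, U6=1, U7=0, U8=1 [stuck-at-1], U9=1 → Y1=0, Y2=1 — eliminated
Only U1 stuck-at-1 reproduces the observed Y1=0, Y2=0.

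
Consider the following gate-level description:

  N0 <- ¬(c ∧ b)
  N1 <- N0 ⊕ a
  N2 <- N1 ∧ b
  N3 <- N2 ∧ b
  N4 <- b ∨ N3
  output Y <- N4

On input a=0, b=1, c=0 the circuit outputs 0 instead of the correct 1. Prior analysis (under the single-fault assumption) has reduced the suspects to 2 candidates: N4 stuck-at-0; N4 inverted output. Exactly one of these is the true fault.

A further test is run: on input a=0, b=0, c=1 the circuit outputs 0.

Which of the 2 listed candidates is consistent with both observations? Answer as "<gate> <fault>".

N4 stuck-at-0

Evaluate each candidate on input a=0, b=0, c=1:
  N4 stuck-at-0: N0=1, N1=1, N2=0, N3=0, N4=0 [stuck-at-0] → 0 — matches
  N4 inverted output: N0=1, N1=1, N2=0, N3=0, N4=1 [inverted output] → 1 — eliminated
Only N4 stuck-at-0 reproduces the observed 0.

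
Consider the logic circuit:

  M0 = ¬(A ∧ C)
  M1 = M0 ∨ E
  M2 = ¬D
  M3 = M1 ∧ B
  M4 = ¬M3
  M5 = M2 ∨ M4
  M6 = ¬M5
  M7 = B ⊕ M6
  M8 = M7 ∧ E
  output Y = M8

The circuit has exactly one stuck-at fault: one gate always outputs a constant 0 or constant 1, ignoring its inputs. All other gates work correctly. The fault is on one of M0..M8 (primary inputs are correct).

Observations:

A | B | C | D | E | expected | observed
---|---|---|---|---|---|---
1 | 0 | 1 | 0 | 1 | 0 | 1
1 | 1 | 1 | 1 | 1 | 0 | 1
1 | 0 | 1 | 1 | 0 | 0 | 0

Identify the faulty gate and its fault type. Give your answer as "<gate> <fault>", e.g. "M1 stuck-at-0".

M7 stuck-at-1

Fault-free values for test 1 (A=1, B=0, C=1, D=0, E=1): M0=0, M1=1, M2=1, M3=0, M4=1, M5=1, M6=0, M7=0, M8=0, giving Y=0. Observed 1.
Test 1: faults giving observed 1 are {M5 stuck-at-0, M6 stuck-at-1, M7 stuck-at-1, M8 stuck-at-1}.
Test 2 (A=1, B=1, C=1, D=1, E=1): fault-free M0=0, M1=1, M2=0, M3=1, M4=0, M5=0, M6=1, M7=0, M8=0 → 0; observed 1. Eliminates M5 stuck-at-0, M6 stuck-at-1.
Test 3 (A=1, B=0, C=1, D=1, E=0): fault-free M0=0, M1=0, M2=0, M3=0, M4=1, M5=1, M6=0, M7=0, M8=0 → 0; observed 0. Eliminates M8 stuck-at-1.
Only M7 stuck-at-1 is consistent with every test.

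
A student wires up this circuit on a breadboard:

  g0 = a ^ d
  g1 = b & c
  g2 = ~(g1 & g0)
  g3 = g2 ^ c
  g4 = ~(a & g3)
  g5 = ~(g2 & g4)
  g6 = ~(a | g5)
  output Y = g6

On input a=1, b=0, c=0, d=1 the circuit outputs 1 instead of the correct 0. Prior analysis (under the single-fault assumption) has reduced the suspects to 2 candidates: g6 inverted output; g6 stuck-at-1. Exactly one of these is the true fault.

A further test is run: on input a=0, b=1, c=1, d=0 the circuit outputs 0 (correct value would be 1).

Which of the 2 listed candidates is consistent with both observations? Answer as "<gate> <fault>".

g6 inverted output

Evaluate each candidate on input a=0, b=1, c=1, d=0:
  g6 inverted output: g0=0, g1=1, g2=1, g3=0, g4=1, g5=0, g6=0 [inverted output] → 0 — matches
  g6 stuck-at-1: g0=0, g1=1, g2=1, g3=0, g4=1, g5=0, g6=1 [stuck-at-1] → 1 — eliminated
Only g6 inverted output reproduces the observed 0.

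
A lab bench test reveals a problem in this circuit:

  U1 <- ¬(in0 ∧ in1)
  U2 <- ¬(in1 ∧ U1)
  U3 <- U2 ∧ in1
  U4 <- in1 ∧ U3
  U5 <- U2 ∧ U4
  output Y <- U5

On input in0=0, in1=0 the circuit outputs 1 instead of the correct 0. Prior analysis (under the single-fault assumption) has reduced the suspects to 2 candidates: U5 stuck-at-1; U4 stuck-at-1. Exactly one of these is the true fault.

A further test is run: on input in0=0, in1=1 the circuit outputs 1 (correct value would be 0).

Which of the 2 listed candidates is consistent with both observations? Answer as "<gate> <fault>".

U5 stuck-at-1

Evaluate each candidate on input in0=0, in1=1:
  U5 stuck-at-1: U1=1, U2=0, U3=0, U4=0, U5=1 [stuck-at-1] → 1 — matches
  U4 stuck-at-1: U1=1, U2=0, U3=0, U4=1 [stuck-at-1], U5=0 → 0 — eliminated
Only U5 stuck-at-1 reproduces the observed 1.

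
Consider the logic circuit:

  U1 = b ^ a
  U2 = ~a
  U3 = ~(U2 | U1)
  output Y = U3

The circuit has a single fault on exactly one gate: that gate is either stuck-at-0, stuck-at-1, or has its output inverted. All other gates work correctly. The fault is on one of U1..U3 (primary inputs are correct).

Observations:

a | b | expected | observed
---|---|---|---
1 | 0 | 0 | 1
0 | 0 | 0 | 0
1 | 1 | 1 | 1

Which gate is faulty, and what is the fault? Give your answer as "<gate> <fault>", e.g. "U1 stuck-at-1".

U1 stuck-at-0

Fault-free values for test 1 (a=1, b=0): U1=1, U2=0, U3=0, giving Y=0. Observed 1.
Test 1: faults giving observed 1 are {U1 stuck-at-0, U1 inverted output, U3 stuck-at-1, U3 inverted output}.
Test 2 (a=0, b=0): fault-free U1=0, U2=1, U3=0 → 0; observed 0. Eliminates U3 stuck-at-1, U3 inverted output.
Test 3 (a=1, b=1): fault-free U1=0, U2=0, U3=1 → 1; observed 1. Eliminates U1 inverted output.
Only U1 stuck-at-0 is consistent with every test.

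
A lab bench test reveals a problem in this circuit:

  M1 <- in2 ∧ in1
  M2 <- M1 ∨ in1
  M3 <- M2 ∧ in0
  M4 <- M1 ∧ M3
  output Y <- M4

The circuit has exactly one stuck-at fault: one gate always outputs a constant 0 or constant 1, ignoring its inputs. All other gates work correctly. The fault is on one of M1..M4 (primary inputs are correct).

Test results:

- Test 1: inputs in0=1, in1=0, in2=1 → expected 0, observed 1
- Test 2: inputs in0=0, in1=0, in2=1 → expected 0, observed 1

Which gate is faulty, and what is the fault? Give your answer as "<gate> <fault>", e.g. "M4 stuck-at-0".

M4 stuck-at-1

Fault-free values for test 1 (in0=1, in1=0, in2=1): M1=0, M2=0, M3=0, M4=0, giving Y=0. Observed 1.
Test 1: faults giving observed 1 are {M1 stuck-at-1, M4 stuck-at-1}.
Test 2 (in0=0, in1=0, in2=1): fault-free M1=0, M2=0, M3=0, M4=0 → 0; observed 1. Eliminates M1 stuck-at-1.
Only M4 stuck-at-1 is consistent with every test.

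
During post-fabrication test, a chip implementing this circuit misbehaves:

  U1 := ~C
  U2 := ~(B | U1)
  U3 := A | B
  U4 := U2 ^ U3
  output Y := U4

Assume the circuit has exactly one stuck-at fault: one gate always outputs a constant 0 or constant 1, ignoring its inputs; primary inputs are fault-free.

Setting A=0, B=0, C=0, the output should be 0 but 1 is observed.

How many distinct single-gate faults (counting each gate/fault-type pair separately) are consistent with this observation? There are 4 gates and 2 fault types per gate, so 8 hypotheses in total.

4

Fault-free: U1=1, U2=0, U3=0, U4=0 → 0. Observed 1.
  U1 stuck-at-0: output 1 ✓
  U1 stuck-at-1: output 0 ✗
  U2 stuck-at-0: output 0 ✗
  U2 stuck-at-1: output 1 ✓
  U3 stuck-at-0: output 0 ✗
  U3 stuck-at-1: output 1 ✓
  U4 stuck-at-0: output 0 ✗
  U4 stuck-at-1: output 1 ✓
Consistent faults: {U1 stuck-at-0, U2 stuck-at-1, U3 stuck-at-1, U4 stuck-at-1} — 4 in all.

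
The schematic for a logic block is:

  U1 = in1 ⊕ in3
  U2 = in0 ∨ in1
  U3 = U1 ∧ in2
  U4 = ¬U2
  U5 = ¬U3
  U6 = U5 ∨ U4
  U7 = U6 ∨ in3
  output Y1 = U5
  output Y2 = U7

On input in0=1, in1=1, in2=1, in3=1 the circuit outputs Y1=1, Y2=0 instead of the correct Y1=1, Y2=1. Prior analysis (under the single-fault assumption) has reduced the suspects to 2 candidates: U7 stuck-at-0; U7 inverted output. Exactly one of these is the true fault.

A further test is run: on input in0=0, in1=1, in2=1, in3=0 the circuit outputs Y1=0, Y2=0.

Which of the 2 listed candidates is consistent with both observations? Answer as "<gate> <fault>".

Evaluate each candidate on input in0=0, in1=1, in2=1, in3=0:
  U7 stuck-at-0: U1=1, U2=1, U3=1, U4=0, U5=0, U6=0, U7=0 [stuck-at-0] → Y1=0, Y2=0 — matches
  U7 inverted output: U1=1, U2=1, U3=1, U4=0, U5=0, U6=0, U7=1 [inverted output] → Y1=0, Y2=1 — eliminated
Only U7 stuck-at-0 reproduces the observed Y1=0, Y2=0.

U7 stuck-at-0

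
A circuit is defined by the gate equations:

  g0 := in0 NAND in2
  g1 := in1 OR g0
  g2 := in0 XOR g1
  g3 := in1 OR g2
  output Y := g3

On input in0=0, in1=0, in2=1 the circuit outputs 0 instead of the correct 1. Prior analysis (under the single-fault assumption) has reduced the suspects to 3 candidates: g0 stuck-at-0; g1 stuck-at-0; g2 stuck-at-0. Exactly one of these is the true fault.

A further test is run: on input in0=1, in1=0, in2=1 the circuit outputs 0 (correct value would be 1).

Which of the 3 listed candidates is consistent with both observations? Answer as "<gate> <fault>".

Evaluate each candidate on input in0=1, in1=0, in2=1:
  g0 stuck-at-0: g0=0 [stuck-at-0], g1=0, g2=1, g3=1 → 1 — eliminated
  g1 stuck-at-0: g0=0, g1=0 [stuck-at-0], g2=1, g3=1 → 1 — eliminated
  g2 stuck-at-0: g0=0, g1=0, g2=0 [stuck-at-0], g3=0 → 0 — matches
Only g2 stuck-at-0 reproduces the observed 0.

g2 stuck-at-0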